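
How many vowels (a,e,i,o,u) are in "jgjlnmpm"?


Input: jgjlnmpm
Checking each character:
  'j' at position 0: consonant
  'g' at position 1: consonant
  'j' at position 2: consonant
  'l' at position 3: consonant
  'n' at position 4: consonant
  'm' at position 5: consonant
  'p' at position 6: consonant
  'm' at position 7: consonant
Total vowels: 0

0


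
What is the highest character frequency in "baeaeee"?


Input: baeaeee
Character counts:
  'a': 2
  'b': 1
  'e': 4
Maximum frequency: 4

4


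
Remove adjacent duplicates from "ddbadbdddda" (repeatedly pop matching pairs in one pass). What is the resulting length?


Input: ddbadbdddda
Stack-based adjacent duplicate removal:
  Read 'd': push. Stack: d
  Read 'd': matches stack top 'd' => pop. Stack: (empty)
  Read 'b': push. Stack: b
  Read 'a': push. Stack: ba
  Read 'd': push. Stack: bad
  Read 'b': push. Stack: badb
  Read 'd': push. Stack: badbd
  Read 'd': matches stack top 'd' => pop. Stack: badb
  Read 'd': push. Stack: badbd
  Read 'd': matches stack top 'd' => pop. Stack: badb
  Read 'a': push. Stack: badba
Final stack: "badba" (length 5)

5


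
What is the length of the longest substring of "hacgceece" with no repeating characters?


Input: "hacgceece"
Sliding window (track last position of each char):
  Position 0 ('h'): window [0,0] length 1 -- new best
  Position 1 ('a'): window [0,1] length 2 -- new best
  Position 2 ('c'): window [0,2] length 3 -- new best
  Position 3 ('g'): window [0,3] length 4 -- new best
  Position 4 ('c'): repeat (last at 2), move window start to 3
  Position 4 ('c'): window [3,4] length 2
  Position 5 ('e'): window [3,5] length 3
  Position 6 ('e'): repeat (last at 5), move window start to 6
  Position 6 ('e'): window [6,6] length 1
  Position 7 ('c'): window [6,7] length 2
  Position 8 ('e'): repeat (last at 6), move window start to 7
  Position 8 ('e'): window [7,8] length 2
Longest substring with no repeats: "hacg" with length 4

4


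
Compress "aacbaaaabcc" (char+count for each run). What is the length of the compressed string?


Input: aacbaaaabcc
Runs:
  'a' x 2 => "a2"
  'c' x 1 => "c1"
  'b' x 1 => "b1"
  'a' x 4 => "a4"
  'b' x 1 => "b1"
  'c' x 2 => "c2"
Compressed: "a2c1b1a4b1c2"
Compressed length: 12

12


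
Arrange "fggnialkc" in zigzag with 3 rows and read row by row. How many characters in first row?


Zigzag "fggnialkc" into 3 rows:
Placing characters:
  'f' => row 0
  'g' => row 1
  'g' => row 2
  'n' => row 1
  'i' => row 0
  'a' => row 1
  'l' => row 2
  'k' => row 1
  'c' => row 0
Rows:
  Row 0: "fic"
  Row 1: "gnak"
  Row 2: "gl"
First row length: 3

3


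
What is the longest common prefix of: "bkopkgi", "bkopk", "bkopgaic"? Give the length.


Words: bkopkgi, bkopk, bkopgaic
  Position 0: all 'b' => match
  Position 1: all 'k' => match
  Position 2: all 'o' => match
  Position 3: all 'p' => match
  Position 4: ('k', 'k', 'g') => mismatch, stop
LCP = "bkop" (length 4)

4


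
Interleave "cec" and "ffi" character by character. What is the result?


Interleaving "cec" and "ffi":
  Position 0: 'c' from first, 'f' from second => "cf"
  Position 1: 'e' from first, 'f' from second => "ef"
  Position 2: 'c' from first, 'i' from second => "ci"
Result: cfefci

cfefci


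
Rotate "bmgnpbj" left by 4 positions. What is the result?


Input: "bmgnpbj", rotate left by 4
First 4 characters: "bmgn"
Remaining characters: "pbj"
Concatenate remaining + first: "pbj" + "bmgn" = "pbjbmgn"

pbjbmgn


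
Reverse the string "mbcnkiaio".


Input: mbcnkiaio
Reading characters right to left:
  Position 8: 'o'
  Position 7: 'i'
  Position 6: 'a'
  Position 5: 'i'
  Position 4: 'k'
  Position 3: 'n'
  Position 2: 'c'
  Position 1: 'b'
  Position 0: 'm'
Reversed: oiaikncbm

oiaikncbm


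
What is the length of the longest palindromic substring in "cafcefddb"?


Input: "cafcefddb"
Checking substrings for palindromes:
  [6:8] "dd" (len 2) => palindrome
Longest palindromic substring: "dd" with length 2

2


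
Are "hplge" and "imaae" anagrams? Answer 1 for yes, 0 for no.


Strings: "hplge", "imaae"
Sorted first:  eghlp
Sorted second: aaeim
Differ at position 0: 'e' vs 'a' => not anagrams

0


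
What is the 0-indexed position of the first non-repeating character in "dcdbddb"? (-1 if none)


Input: dcdbddb
Character frequencies:
  'b': 2
  'c': 1
  'd': 4
Scanning left to right for freq == 1:
  Position 0 ('d'): freq=4, skip
  Position 1 ('c'): unique! => answer = 1

1


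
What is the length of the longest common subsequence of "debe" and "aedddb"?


LCS of "debe" and "aedddb"
DP table:
           a    e    d    d    d    b
      0    0    0    0    0    0    0
  d   0    0    0    1    1    1    1
  e   0    0    1    1    1    1    1
  b   0    0    1    1    1    1    2
  e   0    0    1    1    1    1    2
LCS length = dp[4][6] = 2

2


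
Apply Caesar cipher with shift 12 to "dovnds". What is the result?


Caesar cipher: shift "dovnds" by 12
  'd' (pos 3) + 12 = pos 15 = 'p'
  'o' (pos 14) + 12 = pos 0 = 'a'
  'v' (pos 21) + 12 = pos 7 = 'h'
  'n' (pos 13) + 12 = pos 25 = 'z'
  'd' (pos 3) + 12 = pos 15 = 'p'
  's' (pos 18) + 12 = pos 4 = 'e'
Result: pahzpe

pahzpe


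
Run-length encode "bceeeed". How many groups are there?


Input: bceeeed
Scanning for consecutive runs:
  Group 1: 'b' x 1 (positions 0-0)
  Group 2: 'c' x 1 (positions 1-1)
  Group 3: 'e' x 4 (positions 2-5)
  Group 4: 'd' x 1 (positions 6-6)
Total groups: 4

4


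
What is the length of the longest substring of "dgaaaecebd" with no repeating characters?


Input: "dgaaaecebd"
Sliding window (track last position of each char):
  Position 0 ('d'): window [0,0] length 1 -- new best
  Position 1 ('g'): window [0,1] length 2 -- new best
  Position 2 ('a'): window [0,2] length 3 -- new best
  Position 3 ('a'): repeat (last at 2), move window start to 3
  Position 3 ('a'): window [3,3] length 1
  Position 4 ('a'): repeat (last at 3), move window start to 4
  Position 4 ('a'): window [4,4] length 1
  Position 5 ('e'): window [4,5] length 2
  Position 6 ('c'): window [4,6] length 3
  Position 7 ('e'): repeat (last at 5), move window start to 6
  Position 7 ('e'): window [6,7] length 2
  Position 8 ('b'): window [6,8] length 3
  Position 9 ('d'): window [6,9] length 4 -- new best
Longest substring with no repeats: "cebd" with length 4

4


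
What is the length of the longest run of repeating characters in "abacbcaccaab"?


Input: "abacbcaccaab"
Scanning for longest run:
  Position 1 ('b'): new char, reset run to 1
  Position 2 ('a'): new char, reset run to 1
  Position 3 ('c'): new char, reset run to 1
  Position 4 ('b'): new char, reset run to 1
  Position 5 ('c'): new char, reset run to 1
  Position 6 ('a'): new char, reset run to 1
  Position 7 ('c'): new char, reset run to 1
  Position 8 ('c'): continues run of 'c', length=2
  Position 9 ('a'): new char, reset run to 1
  Position 10 ('a'): continues run of 'a', length=2
  Position 11 ('b'): new char, reset run to 1
Longest run: 'c' with length 2

2


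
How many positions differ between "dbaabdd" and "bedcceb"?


Comparing "dbaabdd" and "bedcceb" position by position:
  Position 0: 'd' vs 'b' => DIFFER
  Position 1: 'b' vs 'e' => DIFFER
  Position 2: 'a' vs 'd' => DIFFER
  Position 3: 'a' vs 'c' => DIFFER
  Position 4: 'b' vs 'c' => DIFFER
  Position 5: 'd' vs 'e' => DIFFER
  Position 6: 'd' vs 'b' => DIFFER
Positions that differ: 7

7


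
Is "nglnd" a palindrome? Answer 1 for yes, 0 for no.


Input: nglnd
Reversed: dnlgn
  Compare pos 0 ('n') with pos 4 ('d'): MISMATCH
  Compare pos 1 ('g') with pos 3 ('n'): MISMATCH
Result: not a palindrome

0


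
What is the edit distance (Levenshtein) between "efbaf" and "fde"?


Computing edit distance: "efbaf" -> "fde"
DP table:
           f    d    e
      0    1    2    3
  e   1    1    2    2
  f   2    1    2    3
  b   3    2    2    3
  a   4    3    3    3
  f   5    4    4    4
Edit distance = dp[5][3] = 4

4


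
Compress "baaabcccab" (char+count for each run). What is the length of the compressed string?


Input: baaabcccab
Runs:
  'b' x 1 => "b1"
  'a' x 3 => "a3"
  'b' x 1 => "b1"
  'c' x 3 => "c3"
  'a' x 1 => "a1"
  'b' x 1 => "b1"
Compressed: "b1a3b1c3a1b1"
Compressed length: 12

12


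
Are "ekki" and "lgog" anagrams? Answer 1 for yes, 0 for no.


Strings: "ekki", "lgog"
Sorted first:  eikk
Sorted second: gglo
Differ at position 0: 'e' vs 'g' => not anagrams

0


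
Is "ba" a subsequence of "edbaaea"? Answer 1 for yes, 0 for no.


Check if "ba" is a subsequence of "edbaaea"
Greedy scan:
  Position 0 ('e'): no match needed
  Position 1 ('d'): no match needed
  Position 2 ('b'): matches sub[0] = 'b'
  Position 3 ('a'): matches sub[1] = 'a'
  Position 4 ('a'): no match needed
  Position 5 ('e'): no match needed
  Position 6 ('a'): no match needed
All 2 characters matched => is a subsequence

1


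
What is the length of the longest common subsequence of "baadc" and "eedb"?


LCS of "baadc" and "eedb"
DP table:
           e    e    d    b
      0    0    0    0    0
  b   0    0    0    0    1
  a   0    0    0    0    1
  a   0    0    0    0    1
  d   0    0    0    1    1
  c   0    0    0    1    1
LCS length = dp[5][4] = 1

1


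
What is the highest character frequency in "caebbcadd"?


Input: caebbcadd
Character counts:
  'a': 2
  'b': 2
  'c': 2
  'd': 2
  'e': 1
Maximum frequency: 2

2


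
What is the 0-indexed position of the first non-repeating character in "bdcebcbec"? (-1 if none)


Input: bdcebcbec
Character frequencies:
  'b': 3
  'c': 3
  'd': 1
  'e': 2
Scanning left to right for freq == 1:
  Position 0 ('b'): freq=3, skip
  Position 1 ('d'): unique! => answer = 1

1


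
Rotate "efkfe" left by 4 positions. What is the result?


Input: "efkfe", rotate left by 4
First 4 characters: "efkf"
Remaining characters: "e"
Concatenate remaining + first: "e" + "efkf" = "eefkf"

eefkf


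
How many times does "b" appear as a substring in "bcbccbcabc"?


Searching for "b" in "bcbccbcabc"
Scanning each position:
  Position 0: "b" => MATCH
  Position 1: "c" => no
  Position 2: "b" => MATCH
  Position 3: "c" => no
  Position 4: "c" => no
  Position 5: "b" => MATCH
  Position 6: "c" => no
  Position 7: "a" => no
  Position 8: "b" => MATCH
  Position 9: "c" => no
Total occurrences: 4

4


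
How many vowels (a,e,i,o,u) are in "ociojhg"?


Input: ociojhg
Checking each character:
  'o' at position 0: vowel (running total: 1)
  'c' at position 1: consonant
  'i' at position 2: vowel (running total: 2)
  'o' at position 3: vowel (running total: 3)
  'j' at position 4: consonant
  'h' at position 5: consonant
  'g' at position 6: consonant
Total vowels: 3

3


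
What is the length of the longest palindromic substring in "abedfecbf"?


Input: "abedfecbf"
Checking substrings for palindromes:
  No multi-char palindromic substrings found
Longest palindromic substring: "a" with length 1

1


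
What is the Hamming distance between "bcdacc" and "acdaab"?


Comparing "bcdacc" and "acdaab" position by position:
  Position 0: 'b' vs 'a' => differ
  Position 1: 'c' vs 'c' => same
  Position 2: 'd' vs 'd' => same
  Position 3: 'a' vs 'a' => same
  Position 4: 'c' vs 'a' => differ
  Position 5: 'c' vs 'b' => differ
Total differences (Hamming distance): 3

3


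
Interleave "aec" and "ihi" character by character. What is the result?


Interleaving "aec" and "ihi":
  Position 0: 'a' from first, 'i' from second => "ai"
  Position 1: 'e' from first, 'h' from second => "eh"
  Position 2: 'c' from first, 'i' from second => "ci"
Result: aiehci

aiehci


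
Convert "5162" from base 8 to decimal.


Input: "5162" in base 8
Positional expansion:
  Digit '5' (value 5) x 8^3 = 2560
  Digit '1' (value 1) x 8^2 = 64
  Digit '6' (value 6) x 8^1 = 48
  Digit '2' (value 2) x 8^0 = 2
Sum = 2674

2674


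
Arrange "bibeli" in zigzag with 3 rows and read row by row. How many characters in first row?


Zigzag "bibeli" into 3 rows:
Placing characters:
  'b' => row 0
  'i' => row 1
  'b' => row 2
  'e' => row 1
  'l' => row 0
  'i' => row 1
Rows:
  Row 0: "bl"
  Row 1: "iei"
  Row 2: "b"
First row length: 2

2


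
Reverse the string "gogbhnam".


Input: gogbhnam
Reading characters right to left:
  Position 7: 'm'
  Position 6: 'a'
  Position 5: 'n'
  Position 4: 'h'
  Position 3: 'b'
  Position 2: 'g'
  Position 1: 'o'
  Position 0: 'g'
Reversed: manhbgog

manhbgog


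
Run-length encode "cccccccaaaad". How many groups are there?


Input: cccccccaaaad
Scanning for consecutive runs:
  Group 1: 'c' x 7 (positions 0-6)
  Group 2: 'a' x 4 (positions 7-10)
  Group 3: 'd' x 1 (positions 11-11)
Total groups: 3

3


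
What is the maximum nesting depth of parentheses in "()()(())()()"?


Input: "()()(())()()"
Tracking depth:
  Position 0 '(': depth becomes 1
  Position 1 ')': depth becomes 0
  Position 2 '(': depth becomes 1
  Position 3 ')': depth becomes 0
  Position 4 '(': depth becomes 1
  Position 5 '(': depth becomes 2
  Position 6 ')': depth becomes 1
  Position 7 ')': depth becomes 0
  Position 8 '(': depth becomes 1
  Position 9 ')': depth becomes 0
  Position 10 '(': depth becomes 1
  Position 11 ')': depth becomes 0
Maximum depth reached: 2

2


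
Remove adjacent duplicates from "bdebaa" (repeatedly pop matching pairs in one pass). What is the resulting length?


Input: bdebaa
Stack-based adjacent duplicate removal:
  Read 'b': push. Stack: b
  Read 'd': push. Stack: bd
  Read 'e': push. Stack: bde
  Read 'b': push. Stack: bdeb
  Read 'a': push. Stack: bdeba
  Read 'a': matches stack top 'a' => pop. Stack: bdeb
Final stack: "bdeb" (length 4)

4


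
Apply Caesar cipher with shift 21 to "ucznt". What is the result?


Caesar cipher: shift "ucznt" by 21
  'u' (pos 20) + 21 = pos 15 = 'p'
  'c' (pos 2) + 21 = pos 23 = 'x'
  'z' (pos 25) + 21 = pos 20 = 'u'
  'n' (pos 13) + 21 = pos 8 = 'i'
  't' (pos 19) + 21 = pos 14 = 'o'
Result: pxuio

pxuio


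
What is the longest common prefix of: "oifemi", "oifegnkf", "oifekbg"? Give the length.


Words: oifemi, oifegnkf, oifekbg
  Position 0: all 'o' => match
  Position 1: all 'i' => match
  Position 2: all 'f' => match
  Position 3: all 'e' => match
  Position 4: ('m', 'g', 'k') => mismatch, stop
LCP = "oife" (length 4)

4


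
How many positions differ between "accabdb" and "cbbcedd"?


Comparing "accabdb" and "cbbcedd" position by position:
  Position 0: 'a' vs 'c' => DIFFER
  Position 1: 'c' vs 'b' => DIFFER
  Position 2: 'c' vs 'b' => DIFFER
  Position 3: 'a' vs 'c' => DIFFER
  Position 4: 'b' vs 'e' => DIFFER
  Position 5: 'd' vs 'd' => same
  Position 6: 'b' vs 'd' => DIFFER
Positions that differ: 6

6


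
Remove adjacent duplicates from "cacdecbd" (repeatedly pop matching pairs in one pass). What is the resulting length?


Input: cacdecbd
Stack-based adjacent duplicate removal:
  Read 'c': push. Stack: c
  Read 'a': push. Stack: ca
  Read 'c': push. Stack: cac
  Read 'd': push. Stack: cacd
  Read 'e': push. Stack: cacde
  Read 'c': push. Stack: cacdec
  Read 'b': push. Stack: cacdecb
  Read 'd': push. Stack: cacdecbd
Final stack: "cacdecbd" (length 8)

8


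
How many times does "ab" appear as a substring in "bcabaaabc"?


Searching for "ab" in "bcabaaabc"
Scanning each position:
  Position 0: "bc" => no
  Position 1: "ca" => no
  Position 2: "ab" => MATCH
  Position 3: "ba" => no
  Position 4: "aa" => no
  Position 5: "aa" => no
  Position 6: "ab" => MATCH
  Position 7: "bc" => no
Total occurrences: 2

2


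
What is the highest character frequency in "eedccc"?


Input: eedccc
Character counts:
  'c': 3
  'd': 1
  'e': 2
Maximum frequency: 3

3


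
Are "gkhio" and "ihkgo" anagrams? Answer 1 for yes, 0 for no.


Strings: "gkhio", "ihkgo"
Sorted first:  ghiko
Sorted second: ghiko
Sorted forms match => anagrams

1


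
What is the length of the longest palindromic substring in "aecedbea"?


Input: "aecedbea"
Checking substrings for palindromes:
  [1:4] "ece" (len 3) => palindrome
Longest palindromic substring: "ece" with length 3

3


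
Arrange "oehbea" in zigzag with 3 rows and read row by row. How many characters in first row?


Zigzag "oehbea" into 3 rows:
Placing characters:
  'o' => row 0
  'e' => row 1
  'h' => row 2
  'b' => row 1
  'e' => row 0
  'a' => row 1
Rows:
  Row 0: "oe"
  Row 1: "eba"
  Row 2: "h"
First row length: 2

2


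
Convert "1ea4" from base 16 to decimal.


Input: "1ea4" in base 16
Positional expansion:
  Digit '1' (value 1) x 16^3 = 4096
  Digit 'e' (value 14) x 16^2 = 3584
  Digit 'a' (value 10) x 16^1 = 160
  Digit '4' (value 4) x 16^0 = 4
Sum = 7844

7844


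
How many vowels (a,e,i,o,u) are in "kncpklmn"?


Input: kncpklmn
Checking each character:
  'k' at position 0: consonant
  'n' at position 1: consonant
  'c' at position 2: consonant
  'p' at position 3: consonant
  'k' at position 4: consonant
  'l' at position 5: consonant
  'm' at position 6: consonant
  'n' at position 7: consonant
Total vowels: 0

0


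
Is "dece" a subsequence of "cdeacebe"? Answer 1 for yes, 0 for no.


Check if "dece" is a subsequence of "cdeacebe"
Greedy scan:
  Position 0 ('c'): no match needed
  Position 1 ('d'): matches sub[0] = 'd'
  Position 2 ('e'): matches sub[1] = 'e'
  Position 3 ('a'): no match needed
  Position 4 ('c'): matches sub[2] = 'c'
  Position 5 ('e'): matches sub[3] = 'e'
  Position 6 ('b'): no match needed
  Position 7 ('e'): no match needed
All 4 characters matched => is a subsequence

1


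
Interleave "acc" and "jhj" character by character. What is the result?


Interleaving "acc" and "jhj":
  Position 0: 'a' from first, 'j' from second => "aj"
  Position 1: 'c' from first, 'h' from second => "ch"
  Position 2: 'c' from first, 'j' from second => "cj"
Result: ajchcj

ajchcj


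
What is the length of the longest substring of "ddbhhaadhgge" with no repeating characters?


Input: "ddbhhaadhgge"
Sliding window (track last position of each char):
  Position 0 ('d'): window [0,0] length 1 -- new best
  Position 1 ('d'): repeat (last at 0), move window start to 1
  Position 1 ('d'): window [1,1] length 1
  Position 2 ('b'): window [1,2] length 2 -- new best
  Position 3 ('h'): window [1,3] length 3 -- new best
  Position 4 ('h'): repeat (last at 3), move window start to 4
  Position 4 ('h'): window [4,4] length 1
  Position 5 ('a'): window [4,5] length 2
  Position 6 ('a'): repeat (last at 5), move window start to 6
  Position 6 ('a'): window [6,6] length 1
  Position 7 ('d'): window [6,7] length 2
  Position 8 ('h'): window [6,8] length 3
  Position 9 ('g'): window [6,9] length 4 -- new best
  Position 10 ('g'): repeat (last at 9), move window start to 10
  Position 10 ('g'): window [10,10] length 1
  Position 11 ('e'): window [10,11] length 2
Longest substring with no repeats: "adhg" with length 4

4


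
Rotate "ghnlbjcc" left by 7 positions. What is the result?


Input: "ghnlbjcc", rotate left by 7
First 7 characters: "ghnlbjc"
Remaining characters: "c"
Concatenate remaining + first: "c" + "ghnlbjc" = "cghnlbjc"

cghnlbjc


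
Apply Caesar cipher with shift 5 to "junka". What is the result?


Caesar cipher: shift "junka" by 5
  'j' (pos 9) + 5 = pos 14 = 'o'
  'u' (pos 20) + 5 = pos 25 = 'z'
  'n' (pos 13) + 5 = pos 18 = 's'
  'k' (pos 10) + 5 = pos 15 = 'p'
  'a' (pos 0) + 5 = pos 5 = 'f'
Result: ozspf

ozspf


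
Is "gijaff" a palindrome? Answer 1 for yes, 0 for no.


Input: gijaff
Reversed: ffajig
  Compare pos 0 ('g') with pos 5 ('f'): MISMATCH
  Compare pos 1 ('i') with pos 4 ('f'): MISMATCH
  Compare pos 2 ('j') with pos 3 ('a'): MISMATCH
Result: not a palindrome

0


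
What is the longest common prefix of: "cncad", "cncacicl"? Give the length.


Words: cncad, cncacicl
  Position 0: all 'c' => match
  Position 1: all 'n' => match
  Position 2: all 'c' => match
  Position 3: all 'a' => match
  Position 4: ('d', 'c') => mismatch, stop
LCP = "cnca" (length 4)

4


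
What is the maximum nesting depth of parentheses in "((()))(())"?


Input: "((()))(())"
Tracking depth:
  Position 0 '(': depth becomes 1
  Position 1 '(': depth becomes 2
  Position 2 '(': depth becomes 3
  Position 3 ')': depth becomes 2
  Position 4 ')': depth becomes 1
  Position 5 ')': depth becomes 0
  Position 6 '(': depth becomes 1
  Position 7 '(': depth becomes 2
  Position 8 ')': depth becomes 1
  Position 9 ')': depth becomes 0
Maximum depth reached: 3

3


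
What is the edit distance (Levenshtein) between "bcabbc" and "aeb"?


Computing edit distance: "bcabbc" -> "aeb"
DP table:
           a    e    b
      0    1    2    3
  b   1    1    2    2
  c   2    2    2    3
  a   3    2    3    3
  b   4    3    3    3
  b   5    4    4    3
  c   6    5    5    4
Edit distance = dp[6][3] = 4

4


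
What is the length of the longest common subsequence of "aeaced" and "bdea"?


LCS of "aeaced" and "bdea"
DP table:
           b    d    e    a
      0    0    0    0    0
  a   0    0    0    0    1
  e   0    0    0    1    1
  a   0    0    0    1    2
  c   0    0    0    1    2
  e   0    0    0    1    2
  d   0    0    1    1    2
LCS length = dp[6][4] = 2

2


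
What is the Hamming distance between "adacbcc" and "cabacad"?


Comparing "adacbcc" and "cabacad" position by position:
  Position 0: 'a' vs 'c' => differ
  Position 1: 'd' vs 'a' => differ
  Position 2: 'a' vs 'b' => differ
  Position 3: 'c' vs 'a' => differ
  Position 4: 'b' vs 'c' => differ
  Position 5: 'c' vs 'a' => differ
  Position 6: 'c' vs 'd' => differ
Total differences (Hamming distance): 7

7


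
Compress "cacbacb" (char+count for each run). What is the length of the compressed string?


Input: cacbacb
Runs:
  'c' x 1 => "c1"
  'a' x 1 => "a1"
  'c' x 1 => "c1"
  'b' x 1 => "b1"
  'a' x 1 => "a1"
  'c' x 1 => "c1"
  'b' x 1 => "b1"
Compressed: "c1a1c1b1a1c1b1"
Compressed length: 14

14


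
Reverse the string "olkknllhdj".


Input: olkknllhdj
Reading characters right to left:
  Position 9: 'j'
  Position 8: 'd'
  Position 7: 'h'
  Position 6: 'l'
  Position 5: 'l'
  Position 4: 'n'
  Position 3: 'k'
  Position 2: 'k'
  Position 1: 'l'
  Position 0: 'o'
Reversed: jdhllnkklo

jdhllnkklo


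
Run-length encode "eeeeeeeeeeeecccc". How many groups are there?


Input: eeeeeeeeeeeecccc
Scanning for consecutive runs:
  Group 1: 'e' x 12 (positions 0-11)
  Group 2: 'c' x 4 (positions 12-15)
Total groups: 2

2


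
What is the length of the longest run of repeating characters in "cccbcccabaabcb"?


Input: "cccbcccabaabcb"
Scanning for longest run:
  Position 1 ('c'): continues run of 'c', length=2
  Position 2 ('c'): continues run of 'c', length=3
  Position 3 ('b'): new char, reset run to 1
  Position 4 ('c'): new char, reset run to 1
  Position 5 ('c'): continues run of 'c', length=2
  Position 6 ('c'): continues run of 'c', length=3
  Position 7 ('a'): new char, reset run to 1
  Position 8 ('b'): new char, reset run to 1
  Position 9 ('a'): new char, reset run to 1
  Position 10 ('a'): continues run of 'a', length=2
  Position 11 ('b'): new char, reset run to 1
  Position 12 ('c'): new char, reset run to 1
  Position 13 ('b'): new char, reset run to 1
Longest run: 'c' with length 3

3


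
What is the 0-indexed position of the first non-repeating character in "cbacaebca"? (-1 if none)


Input: cbacaebca
Character frequencies:
  'a': 3
  'b': 2
  'c': 3
  'e': 1
Scanning left to right for freq == 1:
  Position 0 ('c'): freq=3, skip
  Position 1 ('b'): freq=2, skip
  Position 2 ('a'): freq=3, skip
  Position 3 ('c'): freq=3, skip
  Position 4 ('a'): freq=3, skip
  Position 5 ('e'): unique! => answer = 5

5


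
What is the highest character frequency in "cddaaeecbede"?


Input: cddaaeecbede
Character counts:
  'a': 2
  'b': 1
  'c': 2
  'd': 3
  'e': 4
Maximum frequency: 4

4


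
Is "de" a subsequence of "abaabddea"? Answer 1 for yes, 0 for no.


Check if "de" is a subsequence of "abaabddea"
Greedy scan:
  Position 0 ('a'): no match needed
  Position 1 ('b'): no match needed
  Position 2 ('a'): no match needed
  Position 3 ('a'): no match needed
  Position 4 ('b'): no match needed
  Position 5 ('d'): matches sub[0] = 'd'
  Position 6 ('d'): no match needed
  Position 7 ('e'): matches sub[1] = 'e'
  Position 8 ('a'): no match needed
All 2 characters matched => is a subsequence

1


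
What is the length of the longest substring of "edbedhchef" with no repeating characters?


Input: "edbedhchef"
Sliding window (track last position of each char):
  Position 0 ('e'): window [0,0] length 1 -- new best
  Position 1 ('d'): window [0,1] length 2 -- new best
  Position 2 ('b'): window [0,2] length 3 -- new best
  Position 3 ('e'): repeat (last at 0), move window start to 1
  Position 3 ('e'): window [1,3] length 3
  Position 4 ('d'): repeat (last at 1), move window start to 2
  Position 4 ('d'): window [2,4] length 3
  Position 5 ('h'): window [2,5] length 4 -- new best
  Position 6 ('c'): window [2,6] length 5 -- new best
  Position 7 ('h'): repeat (last at 5), move window start to 6
  Position 7 ('h'): window [6,7] length 2
  Position 8 ('e'): window [6,8] length 3
  Position 9 ('f'): window [6,9] length 4
Longest substring with no repeats: "bedhc" with length 5

5


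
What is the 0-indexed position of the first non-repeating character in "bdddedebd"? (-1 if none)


Input: bdddedebd
Character frequencies:
  'b': 2
  'd': 5
  'e': 2
Scanning left to right for freq == 1:
  Position 0 ('b'): freq=2, skip
  Position 1 ('d'): freq=5, skip
  Position 2 ('d'): freq=5, skip
  Position 3 ('d'): freq=5, skip
  Position 4 ('e'): freq=2, skip
  Position 5 ('d'): freq=5, skip
  Position 6 ('e'): freq=2, skip
  Position 7 ('b'): freq=2, skip
  Position 8 ('d'): freq=5, skip
  No unique character found => answer = -1

-1


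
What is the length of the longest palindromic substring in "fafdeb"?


Input: "fafdeb"
Checking substrings for palindromes:
  [0:3] "faf" (len 3) => palindrome
Longest palindromic substring: "faf" with length 3

3


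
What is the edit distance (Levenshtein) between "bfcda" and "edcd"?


Computing edit distance: "bfcda" -> "edcd"
DP table:
           e    d    c    d
      0    1    2    3    4
  b   1    1    2    3    4
  f   2    2    2    3    4
  c   3    3    3    2    3
  d   4    4    3    3    2
  a   5    5    4    4    3
Edit distance = dp[5][4] = 3

3


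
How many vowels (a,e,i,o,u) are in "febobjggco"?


Input: febobjggco
Checking each character:
  'f' at position 0: consonant
  'e' at position 1: vowel (running total: 1)
  'b' at position 2: consonant
  'o' at position 3: vowel (running total: 2)
  'b' at position 4: consonant
  'j' at position 5: consonant
  'g' at position 6: consonant
  'g' at position 7: consonant
  'c' at position 8: consonant
  'o' at position 9: vowel (running total: 3)
Total vowels: 3

3


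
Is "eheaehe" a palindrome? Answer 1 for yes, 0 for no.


Input: eheaehe
Reversed: eheaehe
  Compare pos 0 ('e') with pos 6 ('e'): match
  Compare pos 1 ('h') with pos 5 ('h'): match
  Compare pos 2 ('e') with pos 4 ('e'): match
Result: palindrome

1


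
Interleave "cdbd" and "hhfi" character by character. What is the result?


Interleaving "cdbd" and "hhfi":
  Position 0: 'c' from first, 'h' from second => "ch"
  Position 1: 'd' from first, 'h' from second => "dh"
  Position 2: 'b' from first, 'f' from second => "bf"
  Position 3: 'd' from first, 'i' from second => "di"
Result: chdhbfdi

chdhbfdi


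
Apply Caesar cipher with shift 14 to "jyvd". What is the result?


Caesar cipher: shift "jyvd" by 14
  'j' (pos 9) + 14 = pos 23 = 'x'
  'y' (pos 24) + 14 = pos 12 = 'm'
  'v' (pos 21) + 14 = pos 9 = 'j'
  'd' (pos 3) + 14 = pos 17 = 'r'
Result: xmjr

xmjr


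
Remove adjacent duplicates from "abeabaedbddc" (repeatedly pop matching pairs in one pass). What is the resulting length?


Input: abeabaedbddc
Stack-based adjacent duplicate removal:
  Read 'a': push. Stack: a
  Read 'b': push. Stack: ab
  Read 'e': push. Stack: abe
  Read 'a': push. Stack: abea
  Read 'b': push. Stack: abeab
  Read 'a': push. Stack: abeaba
  Read 'e': push. Stack: abeabae
  Read 'd': push. Stack: abeabaed
  Read 'b': push. Stack: abeabaedb
  Read 'd': push. Stack: abeabaedbd
  Read 'd': matches stack top 'd' => pop. Stack: abeabaedb
  Read 'c': push. Stack: abeabaedbc
Final stack: "abeabaedbc" (length 10)

10


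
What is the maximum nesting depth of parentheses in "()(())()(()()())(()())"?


Input: "()(())()(()()())(()())"
Tracking depth:
  Position 0 '(': depth becomes 1
  Position 1 ')': depth becomes 0
  Position 2 '(': depth becomes 1
  Position 3 '(': depth becomes 2
  Position 4 ')': depth becomes 1
  Position 5 ')': depth becomes 0
  Position 6 '(': depth becomes 1
  Position 7 ')': depth becomes 0
  Position 8 '(': depth becomes 1
  Position 9 '(': depth becomes 2
  Position 10 ')': depth becomes 1
  Position 11 '(': depth becomes 2
  Position 12 ')': depth becomes 1
  Position 13 '(': depth becomes 2
  Position 14 ')': depth becomes 1
  Position 15 ')': depth becomes 0
  Position 16 '(': depth becomes 1
  Position 17 '(': depth becomes 2
  Position 18 ')': depth becomes 1
  Position 19 '(': depth becomes 2
  Position 20 ')': depth becomes 1
  Position 21 ')': depth becomes 0
Maximum depth reached: 2

2


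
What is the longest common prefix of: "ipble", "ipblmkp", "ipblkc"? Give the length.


Words: ipble, ipblmkp, ipblkc
  Position 0: all 'i' => match
  Position 1: all 'p' => match
  Position 2: all 'b' => match
  Position 3: all 'l' => match
  Position 4: ('e', 'm', 'k') => mismatch, stop
LCP = "ipbl" (length 4)

4


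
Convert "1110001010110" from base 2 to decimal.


Input: "1110001010110" in base 2
Positional expansion:
  Digit '1' (value 1) x 2^12 = 4096
  Digit '1' (value 1) x 2^11 = 2048
  Digit '1' (value 1) x 2^10 = 1024
  Digit '0' (value 0) x 2^9 = 0
  Digit '0' (value 0) x 2^8 = 0
  Digit '0' (value 0) x 2^7 = 0
  Digit '1' (value 1) x 2^6 = 64
  Digit '0' (value 0) x 2^5 = 0
  Digit '1' (value 1) x 2^4 = 16
  Digit '0' (value 0) x 2^3 = 0
  Digit '1' (value 1) x 2^2 = 4
  Digit '1' (value 1) x 2^1 = 2
  Digit '0' (value 0) x 2^0 = 0
Sum = 7254

7254


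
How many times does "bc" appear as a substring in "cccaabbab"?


Searching for "bc" in "cccaabbab"
Scanning each position:
  Position 0: "cc" => no
  Position 1: "cc" => no
  Position 2: "ca" => no
  Position 3: "aa" => no
  Position 4: "ab" => no
  Position 5: "bb" => no
  Position 6: "ba" => no
  Position 7: "ab" => no
Total occurrences: 0

0


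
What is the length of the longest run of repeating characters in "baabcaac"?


Input: "baabcaac"
Scanning for longest run:
  Position 1 ('a'): new char, reset run to 1
  Position 2 ('a'): continues run of 'a', length=2
  Position 3 ('b'): new char, reset run to 1
  Position 4 ('c'): new char, reset run to 1
  Position 5 ('a'): new char, reset run to 1
  Position 6 ('a'): continues run of 'a', length=2
  Position 7 ('c'): new char, reset run to 1
Longest run: 'a' with length 2

2


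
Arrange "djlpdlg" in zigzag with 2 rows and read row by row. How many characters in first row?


Zigzag "djlpdlg" into 2 rows:
Placing characters:
  'd' => row 0
  'j' => row 1
  'l' => row 0
  'p' => row 1
  'd' => row 0
  'l' => row 1
  'g' => row 0
Rows:
  Row 0: "dldg"
  Row 1: "jpl"
First row length: 4

4


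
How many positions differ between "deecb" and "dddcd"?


Comparing "deecb" and "dddcd" position by position:
  Position 0: 'd' vs 'd' => same
  Position 1: 'e' vs 'd' => DIFFER
  Position 2: 'e' vs 'd' => DIFFER
  Position 3: 'c' vs 'c' => same
  Position 4: 'b' vs 'd' => DIFFER
Positions that differ: 3

3


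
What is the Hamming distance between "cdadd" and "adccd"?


Comparing "cdadd" and "adccd" position by position:
  Position 0: 'c' vs 'a' => differ
  Position 1: 'd' vs 'd' => same
  Position 2: 'a' vs 'c' => differ
  Position 3: 'd' vs 'c' => differ
  Position 4: 'd' vs 'd' => same
Total differences (Hamming distance): 3

3


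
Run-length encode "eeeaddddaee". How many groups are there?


Input: eeeaddddaee
Scanning for consecutive runs:
  Group 1: 'e' x 3 (positions 0-2)
  Group 2: 'a' x 1 (positions 3-3)
  Group 3: 'd' x 4 (positions 4-7)
  Group 4: 'a' x 1 (positions 8-8)
  Group 5: 'e' x 2 (positions 9-10)
Total groups: 5

5


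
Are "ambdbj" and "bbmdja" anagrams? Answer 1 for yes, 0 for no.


Strings: "ambdbj", "bbmdja"
Sorted first:  abbdjm
Sorted second: abbdjm
Sorted forms match => anagrams

1


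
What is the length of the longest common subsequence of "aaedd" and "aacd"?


LCS of "aaedd" and "aacd"
DP table:
           a    a    c    d
      0    0    0    0    0
  a   0    1    1    1    1
  a   0    1    2    2    2
  e   0    1    2    2    2
  d   0    1    2    2    3
  d   0    1    2    2    3
LCS length = dp[5][4] = 3

3


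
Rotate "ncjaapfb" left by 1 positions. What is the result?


Input: "ncjaapfb", rotate left by 1
First 1 characters: "n"
Remaining characters: "cjaapfb"
Concatenate remaining + first: "cjaapfb" + "n" = "cjaapfbn"

cjaapfbn


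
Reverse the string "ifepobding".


Input: ifepobding
Reading characters right to left:
  Position 9: 'g'
  Position 8: 'n'
  Position 7: 'i'
  Position 6: 'd'
  Position 5: 'b'
  Position 4: 'o'
  Position 3: 'p'
  Position 2: 'e'
  Position 1: 'f'
  Position 0: 'i'
Reversed: gnidbopefi

gnidbopefi


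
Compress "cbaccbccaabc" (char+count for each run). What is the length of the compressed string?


Input: cbaccbccaabc
Runs:
  'c' x 1 => "c1"
  'b' x 1 => "b1"
  'a' x 1 => "a1"
  'c' x 2 => "c2"
  'b' x 1 => "b1"
  'c' x 2 => "c2"
  'a' x 2 => "a2"
  'b' x 1 => "b1"
  'c' x 1 => "c1"
Compressed: "c1b1a1c2b1c2a2b1c1"
Compressed length: 18

18


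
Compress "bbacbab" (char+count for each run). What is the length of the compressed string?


Input: bbacbab
Runs:
  'b' x 2 => "b2"
  'a' x 1 => "a1"
  'c' x 1 => "c1"
  'b' x 1 => "b1"
  'a' x 1 => "a1"
  'b' x 1 => "b1"
Compressed: "b2a1c1b1a1b1"
Compressed length: 12

12


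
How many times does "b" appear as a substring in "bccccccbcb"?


Searching for "b" in "bccccccbcb"
Scanning each position:
  Position 0: "b" => MATCH
  Position 1: "c" => no
  Position 2: "c" => no
  Position 3: "c" => no
  Position 4: "c" => no
  Position 5: "c" => no
  Position 6: "c" => no
  Position 7: "b" => MATCH
  Position 8: "c" => no
  Position 9: "b" => MATCH
Total occurrences: 3

3


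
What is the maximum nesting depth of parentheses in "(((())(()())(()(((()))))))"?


Input: "(((())(()())(()(((()))))))"
Tracking depth:
  Position 0 '(': depth becomes 1
  Position 1 '(': depth becomes 2
  Position 2 '(': depth becomes 3
  Position 3 '(': depth becomes 4
  Position 4 ')': depth becomes 3
  Position 5 ')': depth becomes 2
  Position 6 '(': depth becomes 3
  Position 7 '(': depth becomes 4
  Position 8 ')': depth becomes 3
  Position 9 '(': depth becomes 4
  Position 10 ')': depth becomes 3
  Position 11 ')': depth becomes 2
  Position 12 '(': depth becomes 3
  Position 13 '(': depth becomes 4
  Position 14 ')': depth becomes 3
  Position 15 '(': depth becomes 4
  Position 16 '(': depth becomes 5
  Position 17 '(': depth becomes 6
  Position 18 '(': depth becomes 7
  Position 19 ')': depth becomes 6
  Position 20 ')': depth becomes 5
  Position 21 ')': depth becomes 4
  Position 22 ')': depth becomes 3
  Position 23 ')': depth becomes 2
  Position 24 ')': depth becomes 1
  Position 25 ')': depth becomes 0
Maximum depth reached: 7

7


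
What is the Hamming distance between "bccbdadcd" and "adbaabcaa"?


Comparing "bccbdadcd" and "adbaabcaa" position by position:
  Position 0: 'b' vs 'a' => differ
  Position 1: 'c' vs 'd' => differ
  Position 2: 'c' vs 'b' => differ
  Position 3: 'b' vs 'a' => differ
  Position 4: 'd' vs 'a' => differ
  Position 5: 'a' vs 'b' => differ
  Position 6: 'd' vs 'c' => differ
  Position 7: 'c' vs 'a' => differ
  Position 8: 'd' vs 'a' => differ
Total differences (Hamming distance): 9

9


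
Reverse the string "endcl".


Input: endcl
Reading characters right to left:
  Position 4: 'l'
  Position 3: 'c'
  Position 2: 'd'
  Position 1: 'n'
  Position 0: 'e'
Reversed: lcdne

lcdne


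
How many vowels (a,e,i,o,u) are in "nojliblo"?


Input: nojliblo
Checking each character:
  'n' at position 0: consonant
  'o' at position 1: vowel (running total: 1)
  'j' at position 2: consonant
  'l' at position 3: consonant
  'i' at position 4: vowel (running total: 2)
  'b' at position 5: consonant
  'l' at position 6: consonant
  'o' at position 7: vowel (running total: 3)
Total vowels: 3

3


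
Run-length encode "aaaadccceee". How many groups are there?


Input: aaaadccceee
Scanning for consecutive runs:
  Group 1: 'a' x 4 (positions 0-3)
  Group 2: 'd' x 1 (positions 4-4)
  Group 3: 'c' x 3 (positions 5-7)
  Group 4: 'e' x 3 (positions 8-10)
Total groups: 4

4


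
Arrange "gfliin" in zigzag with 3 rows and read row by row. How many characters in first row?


Zigzag "gfliin" into 3 rows:
Placing characters:
  'g' => row 0
  'f' => row 1
  'l' => row 2
  'i' => row 1
  'i' => row 0
  'n' => row 1
Rows:
  Row 0: "gi"
  Row 1: "fin"
  Row 2: "l"
First row length: 2

2


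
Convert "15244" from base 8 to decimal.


Input: "15244" in base 8
Positional expansion:
  Digit '1' (value 1) x 8^4 = 4096
  Digit '5' (value 5) x 8^3 = 2560
  Digit '2' (value 2) x 8^2 = 128
  Digit '4' (value 4) x 8^1 = 32
  Digit '4' (value 4) x 8^0 = 4
Sum = 6820

6820


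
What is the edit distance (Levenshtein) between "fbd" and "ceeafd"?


Computing edit distance: "fbd" -> "ceeafd"
DP table:
           c    e    e    a    f    d
      0    1    2    3    4    5    6
  f   1    1    2    3    4    4    5
  b   2    2    2    3    4    5    5
  d   3    3    3    3    4    5    5
Edit distance = dp[3][6] = 5

5


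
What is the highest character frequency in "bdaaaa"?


Input: bdaaaa
Character counts:
  'a': 4
  'b': 1
  'd': 1
Maximum frequency: 4

4


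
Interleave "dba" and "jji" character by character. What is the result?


Interleaving "dba" and "jji":
  Position 0: 'd' from first, 'j' from second => "dj"
  Position 1: 'b' from first, 'j' from second => "bj"
  Position 2: 'a' from first, 'i' from second => "ai"
Result: djbjai

djbjai


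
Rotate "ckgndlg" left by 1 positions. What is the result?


Input: "ckgndlg", rotate left by 1
First 1 characters: "c"
Remaining characters: "kgndlg"
Concatenate remaining + first: "kgndlg" + "c" = "kgndlgc"

kgndlgc


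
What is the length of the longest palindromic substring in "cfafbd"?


Input: "cfafbd"
Checking substrings for palindromes:
  [1:4] "faf" (len 3) => palindrome
Longest palindromic substring: "faf" with length 3

3


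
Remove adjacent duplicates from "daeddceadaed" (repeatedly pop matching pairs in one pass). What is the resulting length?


Input: daeddceadaed
Stack-based adjacent duplicate removal:
  Read 'd': push. Stack: d
  Read 'a': push. Stack: da
  Read 'e': push. Stack: dae
  Read 'd': push. Stack: daed
  Read 'd': matches stack top 'd' => pop. Stack: dae
  Read 'c': push. Stack: daec
  Read 'e': push. Stack: daece
  Read 'a': push. Stack: daecea
  Read 'd': push. Stack: daecead
  Read 'a': push. Stack: daeceada
  Read 'e': push. Stack: daeceadae
  Read 'd': push. Stack: daeceadaed
Final stack: "daeceadaed" (length 10)

10


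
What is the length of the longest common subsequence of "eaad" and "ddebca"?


LCS of "eaad" and "ddebca"
DP table:
           d    d    e    b    c    a
      0    0    0    0    0    0    0
  e   0    0    0    1    1    1    1
  a   0    0    0    1    1    1    2
  a   0    0    0    1    1    1    2
  d   0    1    1    1    1    1    2
LCS length = dp[4][6] = 2

2


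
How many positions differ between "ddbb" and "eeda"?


Comparing "ddbb" and "eeda" position by position:
  Position 0: 'd' vs 'e' => DIFFER
  Position 1: 'd' vs 'e' => DIFFER
  Position 2: 'b' vs 'd' => DIFFER
  Position 3: 'b' vs 'a' => DIFFER
Positions that differ: 4

4
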